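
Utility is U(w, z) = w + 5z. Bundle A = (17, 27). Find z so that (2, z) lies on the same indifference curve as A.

z = 30

U(17, 27) = 152.
Set U(2, z) = 152 and solve.
2 + 5z = 152 ⇒ 5z = 150 ⇒ z = 30.
Check: U(2, 30) = 152.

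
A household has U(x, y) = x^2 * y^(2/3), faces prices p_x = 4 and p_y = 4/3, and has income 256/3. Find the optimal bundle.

MU_x = 2·x·y^(2/3) and MU_y = 2/3·x^2·y^(-1/3).
MRS = MU_x/MU_y = (3)·y/x.
Tangency: set MRS = p_x/p_y = 4/(4/3) = 3.
So (3)·y/x = 3, i.e. y = x.
Substitute into the budget 4·x + (4/3)·y = 256/3: (16/3)·x = 256/3, so x* = 16.
Then y* = 16.

x* = 16, y* = 16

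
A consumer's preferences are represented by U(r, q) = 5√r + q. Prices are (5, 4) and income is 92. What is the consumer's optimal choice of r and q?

MU_r = 5/(2√r), MU_q = 1.
MRS = 5/(2√r) ÷ 1.
Tangency: set MRS = p_r/p_q = 5/4 = 1.25.
MRS depends only on r: 2.5/√r = 1.25 ⇒ √r = 2.5/1.25 = 2 ⇒ r* = 4.
From the budget, 4·q = 92 − 5·4 = 72, so q* = 18.

r* = 4, q* = 18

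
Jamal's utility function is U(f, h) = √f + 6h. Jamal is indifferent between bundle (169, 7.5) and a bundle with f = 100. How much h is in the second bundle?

h = 8

U(169, 7.5) = 58.
Set U(100, h) = 58 and solve.
With f = 100: √100 = 10, so 6h = 58 − 10 = 48 and h = 8.
Check: U(100, 8) = 58.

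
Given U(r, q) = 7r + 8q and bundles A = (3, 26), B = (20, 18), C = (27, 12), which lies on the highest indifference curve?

Bundle C

Evaluate utility at each bundle:
U(A) = 229.
U(B) = 284.
U(C) = 285.
Highest utility is C, so C ≻ B ≻ A.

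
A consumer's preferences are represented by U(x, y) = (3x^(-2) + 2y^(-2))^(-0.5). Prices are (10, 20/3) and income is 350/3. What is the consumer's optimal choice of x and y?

For CES with ρ = -2, MRS = (3/2)·(y/x)^3.
Tangency: set MRS = p_x/p_y = 10/(20/3) = 1.5.
So (y/x)^3 = 1; taking the cube root, y/x = 1, i.e. y = x.
Substitute into the budget 10·x + (20/3)·y = 350/3: (50/3)·x = 350/3, so x* = 7 and y* = 7.

x* = 7, y* = 7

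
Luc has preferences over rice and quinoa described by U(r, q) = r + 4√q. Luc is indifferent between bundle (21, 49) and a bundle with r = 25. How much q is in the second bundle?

U(21, 49) = 49.
Set U(25, q) = 49 and solve.
With r = 25: 4√q = 49 − 25 = 24, so √q = 6 and q = 36.
Check: U(25, 36) = 49.

q = 36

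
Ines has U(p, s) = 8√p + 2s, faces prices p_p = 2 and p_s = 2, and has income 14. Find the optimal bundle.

p* = 4, s* = 3

MU_p = 8/(2√p), MU_s = 2.
MRS = 8/(2√p) ÷ 2.
Tangency: set MRS = p_p/p_s = 2/2 = 1.
MRS depends only on p: 2/√p = 1 ⇒ √p = 2/1 = 2 ⇒ p* = 4.
From the budget, 2·s = 14 − 2·4 = 6, so s* = 3.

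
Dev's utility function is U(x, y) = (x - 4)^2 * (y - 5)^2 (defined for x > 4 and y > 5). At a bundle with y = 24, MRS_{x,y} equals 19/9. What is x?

x = 13

MU_x = 2·(x−4)·(y−5)^2, MU_y = 2·(x−4)^2·(y−5).
MRS = (y−5)/(x−4).
Substitute y = 24: MRS = 19/(x − 4). Setting this equal to 19/9 gives x − 4 = 19/(19/9) = 9, so x = 13.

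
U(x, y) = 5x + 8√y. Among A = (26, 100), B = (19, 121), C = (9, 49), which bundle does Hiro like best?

Bundle A

Evaluate utility at each bundle:
U(A) = 210.000.
U(B) = 183.000.
U(C) = 101.000.
Highest utility is A, so A ≻ B ≻ C.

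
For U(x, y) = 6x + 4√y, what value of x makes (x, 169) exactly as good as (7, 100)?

x = 5

U(7, 100) = 82.
Set U(x, 169) = 82 and solve.
With y = 169: √169 = 13, so 6x = 82 − 4·13 = 30 and x = 5.
Check: U(5, 169) = 82.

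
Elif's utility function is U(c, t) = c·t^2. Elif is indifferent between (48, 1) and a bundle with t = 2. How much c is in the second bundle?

c = 12

U(48, 1) = 48.
Set U(c, 2) = 48 and solve.
With t = 2: 2^2 = 4, so c = 48/4 = 12.
Check: U(12, 2) = 48.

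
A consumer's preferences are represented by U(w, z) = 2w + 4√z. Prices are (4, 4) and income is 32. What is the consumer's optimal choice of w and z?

w* = 7, z* = 1

MU_w = 2, MU_z = 4/(2√z).
MRS = 2 ÷ (4/(2√z)).
Tangency: set MRS = p_w/p_z = 4/4 = 1.
MRS depends only on z: √z = 1 ⇒ √z = 1 ⇒ z* = 1.
From the budget, 4·w = 32 − 4·1 = 28, so w* = 7.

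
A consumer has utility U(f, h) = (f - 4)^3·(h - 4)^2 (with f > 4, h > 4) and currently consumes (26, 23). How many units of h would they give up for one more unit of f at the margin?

MU_f = 3·(f−4)^2·(h−4)^2, MU_h = 2·(f−4)^3·(h−4).
MRS = (3/2)·(h−4)/(f−4).
At (26, 23): MRS = 57/44.
That is, one extra unit of f is worth 57/44 units of h at the margin.

MRS = 57/44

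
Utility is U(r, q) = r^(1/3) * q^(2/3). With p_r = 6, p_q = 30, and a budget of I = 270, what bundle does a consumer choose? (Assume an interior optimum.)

r* = 15, q* = 6

MU_r = 1/3·r^(-2/3)·q^(2/3) and MU_q = 2/3·r^(1/3)·q^(-1/3).
MRS = MU_r/MU_q = (0.5)·q/r.
Tangency: set MRS = p_r/p_q = 6/30 = 0.2.
So (0.5)·q/r = 0.2, i.e. q = 0.4·r.
Substitute into the budget 6·r + 30·q = 270: 18·r = 270, so r* = 15.
Then q* = 0.4·15 = 6.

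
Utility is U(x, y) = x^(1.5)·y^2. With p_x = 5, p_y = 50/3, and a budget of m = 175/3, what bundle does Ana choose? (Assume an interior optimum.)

MU_x = 1.5·√x·y^2 and MU_y = 2·x^(1.5)·y.
MRS = MU_x/MU_y = (0.75)·y/x.
Tangency: set MRS = p_x/p_y = 5/(50/3) = 0.3.
So (0.75)·y/x = 0.3, i.e. y = 0.4·x.
Substitute into the budget 5·x + (50/3)·y = 175/3: (35/3)·x = 175/3, so x* = 5.
Then y* = 0.4·5 = 2.

x* = 5, y* = 2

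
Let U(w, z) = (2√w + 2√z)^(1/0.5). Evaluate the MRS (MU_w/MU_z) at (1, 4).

For CES with ρ = 0.5, MRS = √(z/w).
At (1, 4): MRS = 2.
The indifference curve has slope −2 at this bundle.

MRS = 2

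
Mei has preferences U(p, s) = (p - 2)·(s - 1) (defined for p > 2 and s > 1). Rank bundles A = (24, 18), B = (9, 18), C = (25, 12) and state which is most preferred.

Bundle A

Evaluate utility at each bundle:
U(A) = 374.
U(B) = 119.
U(C) = 253.
Highest utility is A, so A ≻ C ≻ B.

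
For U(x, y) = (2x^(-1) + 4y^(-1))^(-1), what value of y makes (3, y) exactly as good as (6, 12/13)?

y = 1

U depends on (x, y) only through S = 2x^(-1) + 4y^(-1), so equal utility means equal S. At (6, 12/13): S = 14/3.
With x = 3: 2·3^(-1) = 2/3, so 4y^(-1) = 14/3 − 2/3 = 4, i.e. y^(-1) = 1.
Hence y = 1/1 = 1.
Check: U(3, 1) = 0.2143.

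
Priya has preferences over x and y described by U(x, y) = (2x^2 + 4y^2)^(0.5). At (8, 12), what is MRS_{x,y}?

MRS = 1/3

For CES with ρ = 2, MRS = (2/4)·(y/x)^(-1).
At (8, 12): MRS = 1/3.
That is, one extra unit of x is worth 1/3 units of y at the margin.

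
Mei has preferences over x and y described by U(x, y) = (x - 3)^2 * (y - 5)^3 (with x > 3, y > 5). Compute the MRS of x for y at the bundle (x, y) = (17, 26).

MRS = 1

MU_x = 2·(x−3)·(y−5)^3, MU_y = 3·(x−3)^2·(y−5)^2.
MRS = (2/3)·(y−5)/(x−3).
At (17, 26): MRS = 1.
That is, one extra unit of x is worth 1 units of y at the margin.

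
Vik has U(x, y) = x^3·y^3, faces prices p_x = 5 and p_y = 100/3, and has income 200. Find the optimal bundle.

MU_x = 3·x^2·y^3 and MU_y = 3·x^3·y^2.
MRS = MU_x/MU_y = y/x.
Tangency: set MRS = p_x/p_y = 5/(100/3) = 0.15.
So y/x = 0.15, i.e. y = 0.15·x.
Substitute into the budget 5·x + (100/3)·y = 200: 10·x = 200, so x* = 20.
Then y* = 0.15·20 = 3.

x* = 20, y* = 3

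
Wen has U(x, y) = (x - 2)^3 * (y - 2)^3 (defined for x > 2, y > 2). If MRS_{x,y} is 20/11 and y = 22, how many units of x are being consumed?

x = 13

MU_x = 3·(x−2)^2·(y−2)^3, MU_y = 3·(x−2)^3·(y−2)^2.
MRS = (y−2)/(x−2).
Substitute y = 22: MRS = 20/(x − 2). Setting this equal to 20/11 gives x − 2 = 20/(20/11) = 11, so x = 13.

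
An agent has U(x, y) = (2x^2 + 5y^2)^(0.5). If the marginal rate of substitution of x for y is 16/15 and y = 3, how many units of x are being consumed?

x = 8

For CES with ρ = 2, MRS = (2/5)·(y/x)^(-1).
Setting (2/5)·(3/x)^(-1) = 16/15 gives (3/x)^(-1) = 8/3, so 3/x = 0.375 and x = 8.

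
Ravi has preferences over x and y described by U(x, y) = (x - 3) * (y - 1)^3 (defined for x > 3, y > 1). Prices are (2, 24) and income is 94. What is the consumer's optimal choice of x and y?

MU_x = (y−1)^3, MU_y = 3·(x−3)·(y−1)^2.
MRS = (1/3)·(y−1)/(x−3).
Tangency: set MRS = p_x/p_y = 2/24 = 1/12.
So (1/3)·(y − 1)/(x − 3) = 1/12, i.e. (y − 1) = 0.25·(x − 3).
Rewrite the budget in excess-of-subsistence terms: 2·(x − 3) + 24·(y − 1) = 94 − 2·3 − 24·1 = 64.
Substituting, 8·(x − 3) = 64, so x − 3 = 8 and x* = 11.
Then y − 1 = 0.25·8 = 2, so y* = 3.

x* = 11, y* = 3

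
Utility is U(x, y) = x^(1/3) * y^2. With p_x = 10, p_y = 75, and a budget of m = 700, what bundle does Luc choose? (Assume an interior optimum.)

x* = 10, y* = 8

MU_x = 1/3·x^(-2/3)·y^2 and MU_y = 2·x^(1/3)·y.
MRS = MU_x/MU_y = (1/6)·y/x.
Tangency: set MRS = p_x/p_y = 10/75 = 2/15.
So (1/6)·y/x = 2/15, i.e. y = 0.8·x.
Substitute into the budget 10·x + 75·y = 700: 70·x = 700, so x* = 10.
Then y* = 0.8·10 = 8.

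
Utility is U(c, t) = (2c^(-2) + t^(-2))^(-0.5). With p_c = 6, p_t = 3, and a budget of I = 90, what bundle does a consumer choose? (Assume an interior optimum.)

For CES with ρ = -2, MRS = (2/1)·(t/c)^3.
Tangency: set MRS = p_c/p_t = 6/3 = 2.
So (t/c)^3 = 1; taking the cube root, t/c = 1, i.e. t = c.
Substitute into the budget 6·c + 3·t = 90: 9·c = 90, so c* = 10 and t* = 10.

c* = 10, t* = 10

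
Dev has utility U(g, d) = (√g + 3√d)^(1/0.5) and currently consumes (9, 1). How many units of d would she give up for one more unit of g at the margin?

MRS = 1/9

For CES with ρ = 0.5, MRS = (1/3)·√(d/g).
At (9, 1): MRS = 1/9.
The indifference curve has slope −1/9 at this bundle.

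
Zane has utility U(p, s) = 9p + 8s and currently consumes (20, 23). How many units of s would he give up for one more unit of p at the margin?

MRS = 1.125

MU_p = 9, MU_s = 8, so MRS = 9/8 = 1.125 at every bundle.
At (20, 23): MRS = 1.125.
So at (20, 23) the consumer would give up 1.125 units of s for one more unit of p.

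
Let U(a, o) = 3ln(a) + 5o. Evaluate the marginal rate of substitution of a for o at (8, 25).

MU_a = 3/a, MU_o = 5.
MRS = 3/a ÷ 5.
At (8, 25): MRS = 3/40.
So at (8, 25) the consumer would give up 3/40 units of o for one more unit of a.

MRS = 3/40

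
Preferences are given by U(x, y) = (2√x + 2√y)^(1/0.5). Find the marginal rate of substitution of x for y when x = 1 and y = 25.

For CES with ρ = 0.5, MRS = √(y/x).
At (1, 25): MRS = 5.
That is, one extra unit of x is worth 5 units of y at the margin.

MRS = 5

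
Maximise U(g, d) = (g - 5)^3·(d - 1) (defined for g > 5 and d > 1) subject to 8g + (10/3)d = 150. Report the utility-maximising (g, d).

g* = 15, d* = 9

MU_g = 3·(g−5)^2·(d−1), MU_d = (g−5)^3.
MRS = (3/1)·(d−1)/(g−5).
Tangency: set MRS = p_g/p_d = 8/(10/3) = 2.4.
So (3/1)·(d − 1)/(g − 5) = 2.4, i.e. (d − 1) = 0.8·(g − 5).
Rewrite the budget in excess-of-subsistence terms: 8·(g − 5) + (10/3)·(d − 1) = 150 − 8·5 − (10/3)·1 = 320/3.
Substituting, (32/3)·(g − 5) = 320/3, so g − 5 = 10 and g* = 15.
Then d − 1 = 0.8·10 = 8, so d* = 9.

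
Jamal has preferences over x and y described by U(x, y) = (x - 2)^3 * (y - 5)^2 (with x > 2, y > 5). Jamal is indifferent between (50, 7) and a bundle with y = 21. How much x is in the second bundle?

U(50, 7) = 442368.
Set U(x, 21) = 442368 and solve.
With y = 21: (21 − 5)^2 = 256, so (x − 2)^3 = 442368/256 = 1728.
Taking the cube root (with x > 2): x − 2 = 12, so x = 14.
Check: U(14, 21) = 442368.

x = 14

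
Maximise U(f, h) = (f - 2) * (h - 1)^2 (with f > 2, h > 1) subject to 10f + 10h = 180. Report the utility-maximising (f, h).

f* = 7, h* = 11

MU_f = (h−1)^2, MU_h = 2·(f−2)·(h−1).
MRS = (1/2)·(h−1)/(f−2).
Tangency: set MRS = p_f/p_h = 10/10 = 1.
So (1/2)·(h − 1)/(f − 2) = 1, i.e. (h − 1) = 2·(f − 2).
Rewrite the budget in excess-of-subsistence terms: 10·(f − 2) + 10·(h − 1) = 180 − 10·2 − 10·1 = 150.
Substituting, 30·(f − 2) = 150, so f − 2 = 5 and f* = 7.
Then h − 1 = 2·5 = 10, so h* = 11.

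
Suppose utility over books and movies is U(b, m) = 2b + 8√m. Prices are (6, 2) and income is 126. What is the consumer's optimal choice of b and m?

b* = 9, m* = 36

MU_b = 2, MU_m = 8/(2√m).
MRS = 2 ÷ (8/(2√m)).
Tangency: set MRS = p_b/p_m = 6/2 = 3.
MRS depends only on m: 0.5·√m = 3 ⇒ √m = 3/0.5 = 6 ⇒ m* = 36.
From the budget, 6·b = 126 − 2·36 = 54, so b* = 9.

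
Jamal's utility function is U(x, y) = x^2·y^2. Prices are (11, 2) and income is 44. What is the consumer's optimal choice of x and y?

MU_x = 2·x·y^2 and MU_y = 2·x^2·y.
MRS = MU_x/MU_y = y/x.
Tangency: set MRS = p_x/p_y = 11/2 = 5.5.
So y/x = 5.5, i.e. y = 5.5·x.
Substitute into the budget 11·x + 2·y = 44: 22·x = 44, so x* = 2.
Then y* = 5.5·2 = 11.

x* = 2, y* = 11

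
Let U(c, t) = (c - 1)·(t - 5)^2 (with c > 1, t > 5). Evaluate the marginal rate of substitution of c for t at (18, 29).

MRS = 12/17

MU_c = (t−5)^2, MU_t = 2·(c−1)·(t−5).
MRS = (1/2)·(t−5)/(c−1).
At (18, 29): MRS = 12/17.
So at (18, 29) the consumer would give up 12/17 units of t for one more unit of c.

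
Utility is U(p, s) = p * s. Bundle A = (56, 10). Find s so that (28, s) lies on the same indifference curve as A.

U(56, 10) = 560.
Set U(28, s) = 560 and solve.
With p = 28: s = 560/28 = 20.
Check: U(28, 20) = 560.

s = 20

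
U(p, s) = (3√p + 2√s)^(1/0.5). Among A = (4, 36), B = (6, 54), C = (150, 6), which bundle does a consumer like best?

Bundle C

Evaluate utility at each bundle:
U(A) = 324.000.
U(B) = 486.000.
U(C) = 1734.000.
Highest utility is C, so C ≻ B ≻ A.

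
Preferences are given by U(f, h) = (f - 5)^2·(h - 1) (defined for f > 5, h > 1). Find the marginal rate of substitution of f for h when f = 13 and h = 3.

MU_f = 2·(f−5)·(h−1), MU_h = (f−5)^2.
MRS = (2/1)·(h−1)/(f−5).
At (13, 3): MRS = 0.5.
So at (13, 3) the consumer would give up 0.5 units of h for one more unit of f.

MRS = 0.5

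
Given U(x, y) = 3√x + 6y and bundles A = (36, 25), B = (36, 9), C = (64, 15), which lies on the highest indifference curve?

Bundle A

Evaluate utility at each bundle:
U(A) = 168.000.
U(B) = 72.000.
U(C) = 114.000.
Highest utility is A, so A ≻ C ≻ B.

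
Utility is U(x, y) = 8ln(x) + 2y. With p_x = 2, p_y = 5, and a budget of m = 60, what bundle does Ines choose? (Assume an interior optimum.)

x* = 10, y* = 8

MU_x = 8/x, MU_y = 2.
MRS = 8/x ÷ 2.
Tangency: set MRS = p_x/p_y = 2/5 = 0.4.
MRS depends only on x: 4/x = 0.4 ⇒ x* = 4/0.4 = 10.
From the budget, 5·y = 60 − 2·10 = 40, so y* = 8.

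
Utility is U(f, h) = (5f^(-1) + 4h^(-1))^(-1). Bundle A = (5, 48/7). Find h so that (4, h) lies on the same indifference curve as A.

U depends on (f, h) only through S = 5f^(-1) + 4h^(-1), so equal utility means equal S. At (5, 48/7): S = 19/12.
With f = 4: 5·4^(-1) = 1.25, so 4h^(-1) = 19/12 − 1.25 = 1/3, i.e. h^(-1) = 1/12.
Hence h = 1/(1/12) = 12.
Check: U(4, 12) = 0.6316.

h = 12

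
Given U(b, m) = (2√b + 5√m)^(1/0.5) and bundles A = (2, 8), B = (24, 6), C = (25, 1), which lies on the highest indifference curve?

Evaluate utility at each bundle:
U(A) = 288.000.
U(B) = 486.000.
U(C) = 225.000.
Highest utility is B, so B ≻ A ≻ C.

Bundle B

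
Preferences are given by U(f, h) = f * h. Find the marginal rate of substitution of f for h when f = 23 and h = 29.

MU_f = h and MU_h = f.
MRS = MU_f/MU_h = h/f.
At (23, 29): MRS = 29/23.
So at (23, 29) the consumer would give up 29/23 units of h for one more unit of f.

MRS = 29/23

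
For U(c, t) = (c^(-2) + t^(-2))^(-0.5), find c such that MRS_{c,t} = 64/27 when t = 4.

c = 3

For CES with ρ = -2, MRS = (t/c)^3.
Setting (4/c)^3 = 64/27 gives 4/c = 4/3 and c = 3.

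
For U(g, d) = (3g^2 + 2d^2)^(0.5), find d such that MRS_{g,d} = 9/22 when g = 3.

For CES with ρ = 2, MRS = (3/2)·(d/g)^(-1).
Setting (3/2)·(d/3)^(-1) = 9/22 gives (d/3)^(-1) = 3/11, so d/3 = 11/3 and d = 11.

d = 11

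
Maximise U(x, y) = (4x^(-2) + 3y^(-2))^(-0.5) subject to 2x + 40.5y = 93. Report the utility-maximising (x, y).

x* = 6, y* = 2

For CES with ρ = -2, MRS = (4/3)·(y/x)^3.
Tangency: set MRS = p_x/p_y = 2/40.5 = 4/81.
So (y/x)^3 = 1/27; taking the cube root, y/x = 1/3, i.e. y = (1/3)·x.
Substitute into the budget 2·x + 40.5·y = 93: 15.5·x = 93, so x* = 6 and y* = (1/3)·6 = 2.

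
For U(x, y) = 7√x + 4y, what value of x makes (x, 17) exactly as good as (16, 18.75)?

x = 25

U(16, 18.75) = 103.
Set U(x, 17) = 103 and solve.
With y = 17: 7√x = 103 − 4·17 = 35, so √x = 5 and x = 25.
Check: U(25, 17) = 103.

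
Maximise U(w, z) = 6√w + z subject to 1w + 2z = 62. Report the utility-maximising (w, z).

w* = 36, z* = 13

MU_w = 6/(2√w), MU_z = 1.
MRS = 6/(2√w) ÷ 1.
Tangency: set MRS = p_w/p_z = 1/2 = 0.5.
MRS depends only on w: 3/√w = 0.5 ⇒ √w = 3/0.5 = 6 ⇒ w* = 36.
From the budget, 2·z = 62 − 1·36 = 26, so z* = 13.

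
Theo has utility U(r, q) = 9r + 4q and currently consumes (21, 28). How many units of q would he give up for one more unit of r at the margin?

MRS = 2.25

MU_r = 9, MU_q = 4, so MRS = 9/4 = 2.25 at every bundle.
At (21, 28): MRS = 2.25.
The indifference curve has slope −2.25 at this bundle.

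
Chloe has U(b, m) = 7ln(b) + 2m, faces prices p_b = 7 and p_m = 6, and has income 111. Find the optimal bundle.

MU_b = 7/b, MU_m = 2.
MRS = 7/b ÷ 2.
Tangency: set MRS = p_b/p_m = 7/6.
MRS depends only on b: 3.5/b = 7/6 ⇒ b* = 3.5/(7/6) = 3.
From the budget, 6·m = 111 − 7·3 = 90, so m* = 15.

b* = 3, m* = 15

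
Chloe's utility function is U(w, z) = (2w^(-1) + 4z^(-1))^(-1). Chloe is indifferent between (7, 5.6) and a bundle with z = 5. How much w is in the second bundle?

U depends on (w, z) only through S = 2w^(-1) + 4z^(-1), so equal utility means equal S. At (7, 5.6): S = 1.
With z = 5: 4·5^(-1) = 0.8, so 2w^(-1) = 1 − 0.8 = 0.2, i.e. w^(-1) = 0.1.
Hence w = 1/0.1 = 10.
Check: U(10, 5) = 1.

w = 10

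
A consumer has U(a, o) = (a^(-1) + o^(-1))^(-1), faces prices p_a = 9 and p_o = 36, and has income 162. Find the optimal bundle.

For CES with ρ = -1, MRS = (o/a)^2.
Tangency: set MRS = p_a/p_o = 9/36 = 0.25.
So (o/a)^2 = 0.25; taking the square root, o/a = 0.5, i.e. o = 0.5·a.
Substitute into the budget 9·a + 36·o = 162: 27·a = 162, so a* = 6 and o* = 0.5·6 = 3.

a* = 6, o* = 3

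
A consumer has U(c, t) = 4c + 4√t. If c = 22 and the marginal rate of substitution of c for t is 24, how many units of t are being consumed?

MU_c = 4, MU_t = 4/(2√t).
MRS = 4 ÷ (4/(2√t)).
MRS depends only on t: 2·√t = 24 ⇒ √t = 24/2 = 12 ⇒ t = 144.

t = 144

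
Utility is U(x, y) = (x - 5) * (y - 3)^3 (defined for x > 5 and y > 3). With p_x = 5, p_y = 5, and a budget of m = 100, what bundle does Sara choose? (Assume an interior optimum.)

MU_x = (y−3)^3, MU_y = 3·(x−5)·(y−3)^2.
MRS = (1/3)·(y−3)/(x−5).
Tangency: set MRS = p_x/p_y = 5/5 = 1.
So (1/3)·(y − 3)/(x − 5) = 1, i.e. (y − 3) = 3·(x − 5).
Rewrite the budget in excess-of-subsistence terms: 5·(x − 5) + 5·(y − 3) = 100 − 5·5 − 5·3 = 60.
Substituting, 20·(x − 5) = 60, so x − 5 = 3 and x* = 8.
Then y − 3 = 3·3 = 9, so y* = 12.

x* = 8, y* = 12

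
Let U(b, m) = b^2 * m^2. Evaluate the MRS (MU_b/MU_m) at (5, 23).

MU_b = 2·b·m^2 and MU_m = 2·b^2·m.
MRS = MU_b/MU_m = m/b.
At (5, 23): MRS = 4.6.
That is, one extra unit of b is worth 4.6 units of m at the margin.

MRS = 4.6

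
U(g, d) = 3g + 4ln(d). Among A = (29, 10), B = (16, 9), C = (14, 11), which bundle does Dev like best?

Evaluate utility at each bundle:
U(A) = 96.210.
U(B) = 56.789.
U(C) = 51.592.
Highest utility is A, so A ≻ B ≻ C.

Bundle A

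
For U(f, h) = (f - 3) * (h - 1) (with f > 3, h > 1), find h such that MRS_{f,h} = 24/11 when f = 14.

h = 25

MU_f = (h−1), MU_h = (f−3).
MRS = (h−1)/(f−3).
Substitute f = 14: MRS = (h − 1)/11. Setting this equal to 24/11 gives h − 1 = (24/11)·11 = 24, so h = 25.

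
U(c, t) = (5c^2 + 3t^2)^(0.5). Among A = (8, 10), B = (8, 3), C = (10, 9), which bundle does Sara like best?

Bundle C

Evaluate utility at each bundle:
U(A) = 24.900.
U(B) = 18.628.
U(C) = 27.258.
Highest utility is C, so C ≻ A ≻ B.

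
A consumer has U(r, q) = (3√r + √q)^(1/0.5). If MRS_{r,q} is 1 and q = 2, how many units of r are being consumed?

r = 18

For CES with ρ = 0.5, MRS = (3/1)·√(q/r).
Setting (3/1)·√(2/r) = 1 gives √(2/r) = 1/3, so 2/r = 1/9 and r = 18.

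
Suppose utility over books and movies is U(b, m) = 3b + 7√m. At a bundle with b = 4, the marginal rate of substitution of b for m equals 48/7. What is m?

MU_b = 3, MU_m = 7/(2√m).
MRS = 3 ÷ (7/(2√m)).
MRS depends only on m: (6/7)·√m = 48/7 ⇒ √m = (48/7)/(6/7) = 8 ⇒ m = 64.

m = 64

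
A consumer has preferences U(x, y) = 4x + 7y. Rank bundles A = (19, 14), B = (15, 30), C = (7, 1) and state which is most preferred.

Bundle B

Evaluate utility at each bundle:
U(A) = 174.
U(B) = 270.
U(C) = 35.
Highest utility is B, so B ≻ A ≻ C.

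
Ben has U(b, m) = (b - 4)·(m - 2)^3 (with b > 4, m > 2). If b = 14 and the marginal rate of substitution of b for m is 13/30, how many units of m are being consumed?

m = 15

MU_b = (m−2)^3, MU_m = 3·(b−4)·(m−2)^2.
MRS = (1/3)·(m−2)/(b−4).
Substitute b = 14: MRS = (m − 2)/30. Setting this equal to 13/30 gives m − 2 = (13/30)·30 = 13, so m = 15.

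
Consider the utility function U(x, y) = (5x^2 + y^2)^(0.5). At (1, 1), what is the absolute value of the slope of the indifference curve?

MRS = 5

For CES with ρ = 2, MRS = (5/1)·(y/x)^(-1).
At (1, 1): MRS = 5.
So at (1, 1) the consumer would give up 5 units of y for one more unit of x.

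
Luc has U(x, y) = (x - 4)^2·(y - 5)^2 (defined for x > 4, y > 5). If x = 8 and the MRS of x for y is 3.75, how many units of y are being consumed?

MU_x = 2·(x−4)·(y−5)^2, MU_y = 2·(x−4)^2·(y−5).
MRS = (y−5)/(x−4).
Substitute x = 8: MRS = (y − 5)/4. Setting this equal to 3.75 gives y − 5 = 3.75·4 = 15, so y = 20.

y = 20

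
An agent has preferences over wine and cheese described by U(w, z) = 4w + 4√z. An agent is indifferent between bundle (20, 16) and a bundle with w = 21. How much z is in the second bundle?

z = 9

U(20, 16) = 96.
Set U(21, z) = 96 and solve.
With w = 21: 4√z = 96 − 4·21 = 12, so √z = 3 and z = 9.
Check: U(21, 9) = 96.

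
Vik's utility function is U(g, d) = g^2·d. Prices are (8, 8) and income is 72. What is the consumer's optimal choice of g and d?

MU_g = 2·g·d and MU_d = g^2.
MRS = MU_g/MU_d = (2/1)·d/g.
Tangency: set MRS = p_g/p_d = 8/8 = 1.
So (2/1)·d/g = 1, i.e. d = 0.5·g.
Substitute into the budget 8·g + 8·d = 72: 12·g = 72, so g* = 6.
Then d* = 0.5·6 = 3.

g* = 6, d* = 3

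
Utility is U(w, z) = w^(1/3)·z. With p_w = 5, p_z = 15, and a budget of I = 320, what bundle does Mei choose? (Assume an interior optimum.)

MU_w = 1/3·w^(-2/3)·z and MU_z = w^(1/3).
MRS = MU_w/MU_z = (1/3)·z/w.
Tangency: set MRS = p_w/p_z = 5/15 = 1/3.
So (1/3)·z/w = 1/3, i.e. z = w.
Substitute into the budget 5·w + 15·z = 320: 20·w = 320, so w* = 16.
Then z* = 16.

w* = 16, z* = 16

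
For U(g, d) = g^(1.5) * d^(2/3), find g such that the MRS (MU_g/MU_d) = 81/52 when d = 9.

MU_g = 1.5·√g·d^(2/3) and MU_d = 2/3·g^(1.5)·d^(-1/3).
MRS = MU_g/MU_d = (2.25)·d/g.
Substitute d = 9: MRS = 20.25/g. Setting 20.25/g = 81/52 gives g = 20.25/(81/52) = 13.

g = 13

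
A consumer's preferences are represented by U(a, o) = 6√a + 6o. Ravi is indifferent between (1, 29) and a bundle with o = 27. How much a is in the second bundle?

a = 9

U(1, 29) = 180.
Set U(a, 27) = 180 and solve.
With o = 27: 6√a = 180 − 6·27 = 18, so √a = 3 and a = 9.
Check: U(9, 27) = 180.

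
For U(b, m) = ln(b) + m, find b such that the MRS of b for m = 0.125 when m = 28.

b = 8

MU_b = 1/b, MU_m = 1.
MRS = 1/b ÷ 1.
MRS depends only on b: 1/b = 0.125 ⇒ b = 1/0.125 = 8.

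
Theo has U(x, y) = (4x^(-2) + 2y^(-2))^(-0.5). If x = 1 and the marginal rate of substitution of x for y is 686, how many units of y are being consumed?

y = 7

For CES with ρ = -2, MRS = (4/2)·(y/x)^3.
Setting (4/2)·(y/1)^3 = 686 gives (y/1)^3 = 343, so y/1 = 7 and y = 7.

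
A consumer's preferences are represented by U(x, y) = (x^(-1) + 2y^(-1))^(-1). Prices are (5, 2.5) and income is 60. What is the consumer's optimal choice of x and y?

For CES with ρ = -1, MRS = (1/2)·(y/x)^2.
Tangency: set MRS = p_x/p_y = 5/2.5 = 2.
So (y/x)^2 = 4; taking the square root, y/x = 2, i.e. y = 2·x.
Substitute into the budget 5·x + 2.5·y = 60: 10·x = 60, so x* = 6 and y* = 2·6 = 12.

x* = 6, y* = 12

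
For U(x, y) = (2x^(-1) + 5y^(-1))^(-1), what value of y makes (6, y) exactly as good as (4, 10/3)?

U depends on (x, y) only through S = 2x^(-1) + 5y^(-1), so equal utility means equal S. At (4, 10/3): S = 2.
With x = 6: 2·6^(-1) = 1/3, so 5y^(-1) = 2 − 1/3 = 5/3, i.e. y^(-1) = 1/3.
Hence y = 1/(1/3) = 3.
Check: U(6, 3) = 0.5.

y = 3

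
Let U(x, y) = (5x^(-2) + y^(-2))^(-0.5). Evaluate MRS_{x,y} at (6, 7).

For CES with ρ = -2, MRS = (5/1)·(y/x)^3.
At (6, 7): MRS = 1715/216.
So at (6, 7) the consumer would give up 1715/216 units of y for one more unit of x.

MRS = 1715/216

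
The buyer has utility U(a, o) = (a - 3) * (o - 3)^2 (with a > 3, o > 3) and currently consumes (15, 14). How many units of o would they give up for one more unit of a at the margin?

MU_a = (o−3)^2, MU_o = 2·(a−3)·(o−3).
MRS = (1/2)·(o−3)/(a−3).
At (15, 14): MRS = 11/24.
So at (15, 14) the consumer would give up 11/24 units of o for one more unit of a.

MRS = 11/24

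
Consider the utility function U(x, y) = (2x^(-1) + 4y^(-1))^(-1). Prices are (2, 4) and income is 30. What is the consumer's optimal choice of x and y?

x* = 5, y* = 5

For CES with ρ = -1, MRS = (2/4)·(y/x)^2.
Tangency: set MRS = p_x/p_y = 2/4 = 0.5.
So (y/x)^2 = 1; taking the square root, y/x = 1, i.e. y = x.
Substitute into the budget 2·x + 4·y = 30: 6·x = 30, so x* = 5 and y* = 5.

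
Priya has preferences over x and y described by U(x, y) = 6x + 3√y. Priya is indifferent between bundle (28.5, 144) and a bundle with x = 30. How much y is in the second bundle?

y = 81

U(28.5, 144) = 207.
Set U(30, y) = 207 and solve.
With x = 30: 3√y = 207 − 6·30 = 27, so √y = 9 and y = 81.
Check: U(30, 81) = 207.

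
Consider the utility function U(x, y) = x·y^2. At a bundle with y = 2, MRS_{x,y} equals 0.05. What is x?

x = 20

MU_x = y^2 and MU_y = 2·x·y.
MRS = MU_x/MU_y = (1/2)·y/x.
Substitute y = 2: MRS = 1/x. Setting 1/x = 0.05 gives x = 1/0.05 = 20.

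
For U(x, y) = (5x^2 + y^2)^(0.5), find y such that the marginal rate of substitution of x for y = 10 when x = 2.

y = 1

For CES with ρ = 2, MRS = (5/1)·(y/x)^(-1).
Setting (5/1)·(y/2)^(-1) = 10 gives (y/2)^(-1) = 2, so y/2 = 0.5 and y = 1.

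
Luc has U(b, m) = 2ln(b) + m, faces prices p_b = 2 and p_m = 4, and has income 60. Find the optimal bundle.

b* = 4, m* = 13

MU_b = 2/b, MU_m = 1.
MRS = 2/b ÷ 1.
Tangency: set MRS = p_b/p_m = 2/4 = 0.5.
MRS depends only on b: 2/b = 0.5 ⇒ b* = 2/0.5 = 4.
From the budget, 4·m = 60 − 2·4 = 52, so m* = 13.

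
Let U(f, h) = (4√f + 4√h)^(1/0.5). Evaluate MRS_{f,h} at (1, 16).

MRS = 4

For CES with ρ = 0.5, MRS = √(h/f).
At (1, 16): MRS = 4.
That is, one extra unit of f is worth 4 units of h at the margin.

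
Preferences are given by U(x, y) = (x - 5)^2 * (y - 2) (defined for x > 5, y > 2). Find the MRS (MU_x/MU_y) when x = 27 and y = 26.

MRS = 24/11

MU_x = 2·(x−5)·(y−2), MU_y = (x−5)^2.
MRS = (2/1)·(y−2)/(x−5).
At (27, 26): MRS = 24/11.
The indifference curve has slope −24/11 at this bundle.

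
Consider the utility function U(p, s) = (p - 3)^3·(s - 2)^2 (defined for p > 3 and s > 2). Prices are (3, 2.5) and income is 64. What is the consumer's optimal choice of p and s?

p* = 13, s* = 10

MU_p = 3·(p−3)^2·(s−2)^2, MU_s = 2·(p−3)^3·(s−2).
MRS = (3/2)·(s−2)/(p−3).
Tangency: set MRS = p_p/p_s = 3/2.5 = 1.2.
So (3/2)·(s − 2)/(p − 3) = 1.2, i.e. (s − 2) = 0.8·(p − 3).
Rewrite the budget in excess-of-subsistence terms: 3·(p − 3) + 2.5·(s − 2) = 64 − 3·3 − 2.5·2 = 50.
Substituting, 5·(p − 3) = 50, so p − 3 = 10 and p* = 13.
Then s − 2 = 0.8·10 = 8, so s* = 10.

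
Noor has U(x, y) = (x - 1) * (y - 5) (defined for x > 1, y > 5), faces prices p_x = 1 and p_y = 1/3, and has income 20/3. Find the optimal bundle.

x* = 3, y* = 11

MU_x = (y−5), MU_y = (x−1).
MRS = (y−5)/(x−1).
Tangency: set MRS = p_x/p_y = 1/(1/3) = 3.
So (y − 5)/(x − 1) = 3, i.e. (y − 5) = 3·(x − 1).
Rewrite the budget in excess-of-subsistence terms: 1·(x − 1) + (1/3)·(y − 5) = 20/3 − 1·1 − (1/3)·5 = 4.
Substituting, 2·(x − 1) = 4, so x − 1 = 2 and x* = 3.
Then y − 5 = 3·2 = 6, so y* = 11.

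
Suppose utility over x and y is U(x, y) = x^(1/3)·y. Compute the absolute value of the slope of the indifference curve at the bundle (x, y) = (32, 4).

MU_x = 1/3·x^(-2/3)·y and MU_y = x^(1/3).
MRS = MU_x/MU_y = (1/3)·y/x.
At (32, 4): MRS = 1/24.
The indifference curve has slope −1/24 at this bundle.

MRS = 1/24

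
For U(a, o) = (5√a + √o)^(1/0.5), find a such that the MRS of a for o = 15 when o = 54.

a = 6

For CES with ρ = 0.5, MRS = (5/1)·√(o/a).
Setting (5/1)·√(54/a) = 15 gives √(54/a) = 3, so 54/a = 9 and a = 6.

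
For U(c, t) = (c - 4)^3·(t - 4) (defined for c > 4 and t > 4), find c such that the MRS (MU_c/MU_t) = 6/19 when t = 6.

MU_c = 3·(c−4)^2·(t−4), MU_t = (c−4)^3.
MRS = (3/1)·(t−4)/(c−4).
Substitute t = 6: MRS = 6/(c − 4). Setting this equal to 6/19 gives c − 4 = 6/(6/19) = 19, so c = 23.

c = 23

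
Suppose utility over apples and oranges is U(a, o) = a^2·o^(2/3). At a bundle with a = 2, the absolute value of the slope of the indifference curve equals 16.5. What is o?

o = 11

MU_a = 2·a·o^(2/3) and MU_o = 2/3·a^2·o^(-1/3).
MRS = MU_a/MU_o = (3)·o/a.
Substitute a = 2: MRS = o/(2/3). Setting o/(2/3) = 16.5 gives o = 16.5·(2/3) = 11.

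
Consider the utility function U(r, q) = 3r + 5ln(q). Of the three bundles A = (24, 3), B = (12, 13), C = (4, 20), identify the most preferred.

Evaluate utility at each bundle:
U(A) = 77.493.
U(B) = 48.825.
U(C) = 26.979.
Highest utility is A, so A ≻ B ≻ C.

Bundle A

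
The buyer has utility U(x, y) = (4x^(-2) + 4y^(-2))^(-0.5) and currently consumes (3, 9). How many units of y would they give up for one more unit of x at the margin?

MRS = 27

For CES with ρ = -2, MRS = (y/x)^3.
At (3, 9): MRS = 27.
That is, one extra unit of x is worth 27 units of y at the margin.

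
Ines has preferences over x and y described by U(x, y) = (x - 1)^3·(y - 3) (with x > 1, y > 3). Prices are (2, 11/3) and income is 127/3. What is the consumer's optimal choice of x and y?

x* = 12, y* = 5

MU_x = 3·(x−1)^2·(y−3), MU_y = (x−1)^3.
MRS = (3/1)·(y−3)/(x−1).
Tangency: set MRS = p_x/p_y = 2/(11/3) = 6/11.
So (3/1)·(y − 3)/(x − 1) = 6/11, i.e. (y − 3) = (2/11)·(x − 1).
Rewrite the budget in excess-of-subsistence terms: 2·(x − 1) + (11/3)·(y − 3) = 127/3 − 2·1 − (11/3)·3 = 88/3.
Substituting, (8/3)·(x − 1) = 88/3, so x − 1 = 11 and x* = 12.
Then y − 3 = (2/11)·11 = 2, so y* = 5.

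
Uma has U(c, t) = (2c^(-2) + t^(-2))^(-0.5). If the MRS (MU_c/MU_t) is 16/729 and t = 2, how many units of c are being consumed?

For CES with ρ = -2, MRS = (2/1)·(t/c)^3.
Setting (2/1)·(2/c)^3 = 16/729 gives (2/c)^3 = 8/729, so 2/c = 2/9 and c = 9.

c = 9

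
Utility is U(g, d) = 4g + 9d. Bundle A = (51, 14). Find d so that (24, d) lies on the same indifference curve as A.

U(51, 14) = 330.
Set U(24, d) = 330 and solve.
4·24 + 9d = 330 ⇒ 9d = 234 ⇒ d = 26.
Check: U(24, 26) = 330.

d = 26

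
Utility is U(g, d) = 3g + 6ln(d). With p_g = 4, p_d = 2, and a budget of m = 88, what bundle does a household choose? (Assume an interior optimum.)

MU_g = 3, MU_d = 6/d.
MRS = 3 ÷ (6/d).
Tangency: set MRS = p_g/p_d = 4/2 = 2.
MRS depends only on d: 0.5·d = 2 ⇒ d* = 2/0.5 = 4.
From the budget, 4·g = 88 − 2·4 = 80, so g* = 20.

g* = 20, d* = 4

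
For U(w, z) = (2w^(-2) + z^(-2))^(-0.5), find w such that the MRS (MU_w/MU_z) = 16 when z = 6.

For CES with ρ = -2, MRS = (2/1)·(z/w)^3.
Setting (2/1)·(6/w)^3 = 16 gives (6/w)^3 = 8, so 6/w = 2 and w = 3.

w = 3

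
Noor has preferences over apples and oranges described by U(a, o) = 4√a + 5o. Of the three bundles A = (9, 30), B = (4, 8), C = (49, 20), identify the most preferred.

Evaluate utility at each bundle:
U(A) = 162.000.
U(B) = 48.000.
U(C) = 128.000.
Highest utility is A, so A ≻ C ≻ B.

Bundle A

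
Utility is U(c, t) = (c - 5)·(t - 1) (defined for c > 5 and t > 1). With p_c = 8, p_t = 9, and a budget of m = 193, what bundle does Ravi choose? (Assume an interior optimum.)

MU_c = (t−1), MU_t = (c−5).
MRS = (t−1)/(c−5).
Tangency: set MRS = p_c/p_t = 8/9.
So (t − 1)/(c − 5) = 8/9, i.e. (t − 1) = (8/9)·(c − 5).
Rewrite the budget in excess-of-subsistence terms: 8·(c − 5) + 9·(t − 1) = 193 − 8·5 − 9·1 = 144.
Substituting, 16·(c − 5) = 144, so c − 5 = 9 and c* = 14.
Then t − 1 = (8/9)·9 = 8, so t* = 9.

c* = 14, t* = 9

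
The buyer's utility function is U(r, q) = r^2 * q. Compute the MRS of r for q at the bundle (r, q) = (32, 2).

MRS = 0.125

MU_r = 2·r·q and MU_q = r^2.
MRS = MU_r/MU_q = (2/1)·q/r.
At (32, 2): MRS = 0.125.
So at (32, 2) the consumer would give up 0.125 units of q for one more unit of r.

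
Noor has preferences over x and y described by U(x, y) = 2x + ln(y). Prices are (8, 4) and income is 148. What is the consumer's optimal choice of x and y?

MU_x = 2, MU_y = 1/y.
MRS = 2 ÷ (1/y).
Tangency: set MRS = p_x/p_y = 8/4 = 2.
MRS depends only on y: 2·y = 2 ⇒ y* = 2/2 = 1.
From the budget, 8·x = 148 − 4·1 = 144, so x* = 18.

x* = 18, y* = 1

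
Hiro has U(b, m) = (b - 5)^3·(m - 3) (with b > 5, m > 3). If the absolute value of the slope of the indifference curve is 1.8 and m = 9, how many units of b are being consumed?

b = 15

MU_b = 3·(b−5)^2·(m−3), MU_m = (b−5)^3.
MRS = (3/1)·(m−3)/(b−5).
Substitute m = 9: MRS = 18/(b − 5). Setting this equal to 1.8 gives b − 5 = 18/1.8 = 10, so b = 15.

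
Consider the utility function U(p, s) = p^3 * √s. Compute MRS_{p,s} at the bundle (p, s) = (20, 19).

MRS = 5.7

MU_p = 3·p^2·√s and MU_s = 0.5·p^3·s^(-0.5).
MRS = MU_p/MU_s = (6)·s/p.
At (20, 19): MRS = 5.7.
So at (20, 19) the consumer would give up 5.7 units of s for one more unit of p.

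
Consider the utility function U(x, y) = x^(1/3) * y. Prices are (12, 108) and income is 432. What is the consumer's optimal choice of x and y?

x* = 9, y* = 3

MU_x = 1/3·x^(-2/3)·y and MU_y = x^(1/3).
MRS = MU_x/MU_y = (1/3)·y/x.
Tangency: set MRS = p_x/p_y = 12/108 = 1/9.
So (1/3)·y/x = 1/9, i.e. y = (1/3)·x.
Substitute into the budget 12·x + 108·y = 432: 48·x = 432, so x* = 9.
Then y* = (1/3)·9 = 3.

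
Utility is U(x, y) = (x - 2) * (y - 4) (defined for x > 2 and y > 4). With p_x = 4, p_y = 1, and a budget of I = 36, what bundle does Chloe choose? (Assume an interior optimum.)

x* = 5, y* = 16

MU_x = (y−4), MU_y = (x−2).
MRS = (y−4)/(x−2).
Tangency: set MRS = p_x/p_y = 4/1 = 4.
So (y − 4)/(x − 2) = 4, i.e. (y − 4) = 4·(x − 2).
Rewrite the budget in excess-of-subsistence terms: 4·(x − 2) + 1·(y − 4) = 36 − 4·2 − 1·4 = 24.
Substituting, 8·(x − 2) = 24, so x − 2 = 3 and x* = 5.
Then y − 4 = 4·3 = 12, so y* = 16.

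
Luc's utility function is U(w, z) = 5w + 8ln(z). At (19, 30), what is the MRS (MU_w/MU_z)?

MU_w = 5, MU_z = 8/z.
MRS = 5 ÷ (8/z).
At (19, 30): MRS = 18.75.
The indifference curve has slope −18.75 at this bundle.

MRS = 18.75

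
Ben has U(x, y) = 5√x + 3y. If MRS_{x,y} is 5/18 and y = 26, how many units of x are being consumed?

MU_x = 5/(2√x), MU_y = 3.
MRS = 5/(2√x) ÷ 3.
MRS depends only on x: (5/6)/√x = 5/18 ⇒ √x = (5/6)/(5/18) = 3 ⇒ x = 9.

x = 9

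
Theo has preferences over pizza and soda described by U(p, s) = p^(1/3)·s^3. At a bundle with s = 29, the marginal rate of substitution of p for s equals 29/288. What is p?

MU_p = 1/3·p^(-2/3)·s^3 and MU_s = 3·p^(1/3)·s^2.
MRS = MU_p/MU_s = (1/9)·s/p.
Substitute s = 29: MRS = (29/9)/p. Setting (29/9)/p = 29/288 gives p = (29/9)/(29/288) = 32.

p = 32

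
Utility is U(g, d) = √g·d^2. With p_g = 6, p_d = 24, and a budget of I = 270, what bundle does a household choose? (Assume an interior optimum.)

MU_g = 0.5·g^(-0.5)·d^2 and MU_d = 2·√g·d.
MRS = MU_g/MU_d = (0.25)·d/g.
Tangency: set MRS = p_g/p_d = 6/24 = 0.25.
So (0.25)·d/g = 0.25, i.e. d = g.
Substitute into the budget 6·g + 24·d = 270: 30·g = 270, so g* = 9.
Then d* = 9.

g* = 9, d* = 9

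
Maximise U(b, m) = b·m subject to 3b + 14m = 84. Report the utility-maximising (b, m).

MU_b = m and MU_m = b.
MRS = MU_b/MU_m = m/b.
Tangency: set MRS = p_b/p_m = 3/14.
So m/b = 3/14, i.e. m = (3/14)·b.
Substitute into the budget 3·b + 14·m = 84: 6·b = 84, so b* = 14.
Then m* = (3/14)·14 = 3.

b* = 14, m* = 3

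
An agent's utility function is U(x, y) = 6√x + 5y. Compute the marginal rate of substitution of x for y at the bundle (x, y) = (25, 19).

MU_x = 6/(2√x), MU_y = 5.
MRS = 6/(2√x) ÷ 5.
At (25, 19): MRS = 3/25.
The indifference curve has slope −3/25 at this bundle.

MRS = 3/25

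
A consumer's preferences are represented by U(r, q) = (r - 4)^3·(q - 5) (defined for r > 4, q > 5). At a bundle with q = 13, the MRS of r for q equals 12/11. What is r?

MU_r = 3·(r−4)^2·(q−5), MU_q = (r−4)^3.
MRS = (3/1)·(q−5)/(r−4).
Substitute q = 13: MRS = 24/(r − 4). Setting this equal to 12/11 gives r − 4 = 24/(12/11) = 22, so r = 26.

r = 26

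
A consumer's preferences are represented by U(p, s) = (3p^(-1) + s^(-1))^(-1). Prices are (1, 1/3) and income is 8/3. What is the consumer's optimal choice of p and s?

p* = 2, s* = 2

For CES with ρ = -1, MRS = (3/1)·(s/p)^2.
Tangency: set MRS = p_p/p_s = 1/(1/3) = 3.
So (s/p)^2 = 1; taking the square root, s/p = 1, i.e. s = p.
Substitute into the budget 1·p + (1/3)·s = 8/3: (4/3)·p = 8/3, so p* = 2 and s* = 2.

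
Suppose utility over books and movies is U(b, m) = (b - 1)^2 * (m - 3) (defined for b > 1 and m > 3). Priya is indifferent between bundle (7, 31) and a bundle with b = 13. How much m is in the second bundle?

m = 10

U(7, 31) = 1008.
Set U(13, m) = 1008 and solve.
With b = 13: (13 − 1)^2 = 144, so (m − 3) = 1008/144 = 7.
So m = 3 + 7 = 10.
Check: U(13, 10) = 1008.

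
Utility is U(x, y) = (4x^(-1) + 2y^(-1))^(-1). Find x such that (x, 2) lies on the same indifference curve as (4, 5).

x = 10

U depends on (x, y) only through S = 4x^(-1) + 2y^(-1), so equal utility means equal S. At (4, 5): S = 1.4.
With y = 2: 2·2^(-1) = 1, so 4x^(-1) = 1.4 − 1 = 0.4, i.e. x^(-1) = 0.1.
Hence x = 1/0.1 = 10.
Check: U(10, 2) = 0.7143.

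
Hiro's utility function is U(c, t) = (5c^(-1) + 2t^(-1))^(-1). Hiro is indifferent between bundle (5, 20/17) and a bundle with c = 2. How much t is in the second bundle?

U depends on (c, t) only through S = 5c^(-1) + 2t^(-1), so equal utility means equal S. At (5, 20/17): S = 2.7.
With c = 2: 5·2^(-1) = 2.5, so 2t^(-1) = 2.7 − 2.5 = 0.2, i.e. t^(-1) = 0.1.
Hence t = 1/0.1 = 10.
Check: U(2, 10) = 0.3704.

t = 10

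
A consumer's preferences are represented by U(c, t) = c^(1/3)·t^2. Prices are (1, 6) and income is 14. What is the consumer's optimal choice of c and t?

MU_c = 1/3·c^(-2/3)·t^2 and MU_t = 2·c^(1/3)·t.
MRS = MU_c/MU_t = (1/6)·t/c.
Tangency: set MRS = p_c/p_t = 1/6.
So (1/6)·t/c = 1/6, i.e. t = c.
Substitute into the budget 1·c + 6·t = 14: 7·c = 14, so c* = 2.
Then t* = 2.

c* = 2, t* = 2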